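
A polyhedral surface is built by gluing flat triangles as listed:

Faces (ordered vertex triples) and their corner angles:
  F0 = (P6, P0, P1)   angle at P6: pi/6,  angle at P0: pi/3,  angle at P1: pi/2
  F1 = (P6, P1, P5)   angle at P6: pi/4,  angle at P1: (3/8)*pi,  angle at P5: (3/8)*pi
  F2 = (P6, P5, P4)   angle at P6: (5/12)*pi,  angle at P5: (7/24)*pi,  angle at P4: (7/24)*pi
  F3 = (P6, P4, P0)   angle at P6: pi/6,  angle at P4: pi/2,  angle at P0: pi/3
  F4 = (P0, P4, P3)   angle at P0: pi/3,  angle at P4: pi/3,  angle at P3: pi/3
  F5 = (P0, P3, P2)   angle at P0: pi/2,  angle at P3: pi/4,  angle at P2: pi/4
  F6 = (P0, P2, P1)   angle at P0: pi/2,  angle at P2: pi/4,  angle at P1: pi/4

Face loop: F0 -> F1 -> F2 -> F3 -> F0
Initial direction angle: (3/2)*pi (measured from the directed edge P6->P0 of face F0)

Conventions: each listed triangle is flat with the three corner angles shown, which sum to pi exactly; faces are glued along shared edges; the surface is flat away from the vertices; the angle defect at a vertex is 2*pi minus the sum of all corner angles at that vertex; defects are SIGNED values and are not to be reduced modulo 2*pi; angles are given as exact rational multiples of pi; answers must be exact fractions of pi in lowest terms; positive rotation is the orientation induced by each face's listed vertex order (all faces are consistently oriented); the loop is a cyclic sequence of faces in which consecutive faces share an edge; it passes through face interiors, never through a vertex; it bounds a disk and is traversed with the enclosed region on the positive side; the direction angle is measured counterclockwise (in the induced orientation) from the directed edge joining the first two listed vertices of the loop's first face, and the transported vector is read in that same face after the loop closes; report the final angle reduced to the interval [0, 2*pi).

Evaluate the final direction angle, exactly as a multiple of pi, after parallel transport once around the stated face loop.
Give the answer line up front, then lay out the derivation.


Answer: final direction angle = pi/2

enclosed vertex P6: corner angles sum to pi, defect = 2*pi - pi = pi
summing the enclosed defects onto the initial angle, mod 2*pi in the induced orientation:
final angle = (3/2)*pi + pi = pi/2 (mod 2*pi)


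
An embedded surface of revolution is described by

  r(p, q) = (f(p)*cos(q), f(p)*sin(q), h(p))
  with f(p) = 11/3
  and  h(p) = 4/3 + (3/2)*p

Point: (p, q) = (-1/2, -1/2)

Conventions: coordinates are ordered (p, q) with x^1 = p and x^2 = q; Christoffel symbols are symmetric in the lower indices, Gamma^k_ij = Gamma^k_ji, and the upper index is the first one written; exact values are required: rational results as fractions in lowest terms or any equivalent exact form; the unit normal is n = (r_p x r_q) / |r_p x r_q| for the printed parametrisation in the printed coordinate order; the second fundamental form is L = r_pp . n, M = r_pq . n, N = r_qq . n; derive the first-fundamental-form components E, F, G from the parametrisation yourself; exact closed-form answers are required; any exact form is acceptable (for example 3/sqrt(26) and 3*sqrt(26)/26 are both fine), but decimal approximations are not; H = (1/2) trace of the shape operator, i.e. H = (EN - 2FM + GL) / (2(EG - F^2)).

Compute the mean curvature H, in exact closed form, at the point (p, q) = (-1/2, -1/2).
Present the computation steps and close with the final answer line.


f = 11/3, f' = 0, f'' = 0, h' = 3/2, h'' = 0
E = 9/4, F = 0, G = 121/9; answer radicand W^2 = 9/4
unnormalised second-form numerators: l = 0, m = 0, n = 11/2; L = l/sqrt(9/4), and similarly M = m/sqrt(W^2), N = n/sqrt(W^2)
H = (E*n - 2*F*m + G*l) / (2*(EG - F^2)*sqrt(W^2)); E*n - 2*F*m + G*l = 99/8, EG - F^2 = 121/4, so H = (9/44)/sqrt(9/4)

Answer: H = 3/22


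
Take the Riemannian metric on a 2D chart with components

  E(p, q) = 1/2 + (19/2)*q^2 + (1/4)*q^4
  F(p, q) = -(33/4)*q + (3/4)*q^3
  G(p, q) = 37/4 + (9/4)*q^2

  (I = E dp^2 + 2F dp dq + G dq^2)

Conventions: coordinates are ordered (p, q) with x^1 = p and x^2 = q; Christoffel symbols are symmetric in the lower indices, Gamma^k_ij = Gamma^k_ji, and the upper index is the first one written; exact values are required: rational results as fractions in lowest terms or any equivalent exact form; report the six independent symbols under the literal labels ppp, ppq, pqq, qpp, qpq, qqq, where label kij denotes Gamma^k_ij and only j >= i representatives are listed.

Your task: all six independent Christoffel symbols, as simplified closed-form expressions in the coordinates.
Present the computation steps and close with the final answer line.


E = 1/2 + (19/2)*q^2 + (1/4)*q^4; F = -(33/4)*q + (3/4)*q^3; G = 37/4 + (9/4)*q^2
Gamma^k_ij = (1/2) g^{kl} (d_i g_jl + d_j g_il - d_l g_ij), with g^inv = (1/(EG-F^2)) [[G, -F], [-F, E]]
first partials: E_p = 0, E_q = 19*q + q^3, F_p = 0, F_q = -33/4 + (9/4)*q^2, G_p = 0, G_q = (9/2)*q
D = EG - F^2 = 37/8 + (335/16)*q^2 + (577/16)*q^4
expanded: Gamma^p_pp = (G E_p - 2F F_p + F E_q)/(2D), Gamma^p_pq = (G E_q - F G_p)/(2D), Gamma^p_qq = (2G F_q - G G_p - F G_q)/(2D), Gamma^q_pp = (2E F_p - E E_q - F E_p)/(2D), Gamma^q_pq = (E G_p - F E_q)/(2D), Gamma^q_qq = (E G_q - 2F F_q + F G_p)/(2D); substitute and cancel common factors

Answer: Gamma_ppp = (6*q^6 + 48*q^4 - 1254*q^2)/(577*q^4 + 335*q^2 + 74), Gamma_ppq = (18*q^5 + 416*q^3 + 1406*q)/(577*q^4 + 335*q^2 + 74), Gamma_pqq = (54*q^4 + 333*q^2 - 1221)/(577*q^4 + 335*q^2 + 74), Gamma_qpp = (-2*q^7 - 114*q^5 - 1448*q^3 - 76*q)/(577*q^4 + 335*q^2 + 74), Gamma_qpq = (-6*q^6 - 48*q^4 + 1254*q^2)/(577*q^4 + 335*q^2 + 74), Gamma_qqq = (-18*q^5 + 738*q^3 - 1071*q)/(577*q^4 + 335*q^2 + 74)


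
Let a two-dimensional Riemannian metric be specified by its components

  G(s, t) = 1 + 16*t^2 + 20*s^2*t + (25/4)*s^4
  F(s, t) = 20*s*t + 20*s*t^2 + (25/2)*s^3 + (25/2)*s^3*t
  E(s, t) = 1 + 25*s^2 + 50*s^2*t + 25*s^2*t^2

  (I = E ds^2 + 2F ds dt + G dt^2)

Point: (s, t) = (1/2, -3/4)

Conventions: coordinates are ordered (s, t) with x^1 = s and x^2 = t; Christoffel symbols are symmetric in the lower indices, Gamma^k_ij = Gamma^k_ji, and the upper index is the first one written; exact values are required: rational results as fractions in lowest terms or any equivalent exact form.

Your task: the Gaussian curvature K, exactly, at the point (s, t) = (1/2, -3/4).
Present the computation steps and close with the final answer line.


E = 89/64, F = -95/64, G = 425/64, EG - F^2 = 225/32 at the point
E_s = 25/16, E_t = 25/8, F_s = -45/32, F_t = -55/16, G_s = -95/8, G_t = -19
E_tt = 25/2, F_st = -5/8, G_ss = -45/4
K follows from Brioschi's formula, (det M1 - det M2)/(EG - F^2)^2.
M1 = [[-E_tt/2 + F_st - G_ss/2, E_s/2, F_s - E_t/2], [F_t - G_s/2, E, F], [G_t/2, F, G]] = [[-5/4, 25/32, -95/32], [5/2, 89/64, -95/64], [-19/2, -95/64, 425/64]]; det M1 = -4985/128
M2 = [[0, E_t/2, G_s/2], [E_t/2, E, F], [G_s/2, F, G]] = [[0, 25/16, -95/16], [25/16, 89/64, -95/64], [-95/16, -95/64, 425/64]]; det M2 = -4825/128
det M1 - det M2 = -5/4; K = -5/4 / (225/32)^2 = -256/10125

Answer: K = -256/10125


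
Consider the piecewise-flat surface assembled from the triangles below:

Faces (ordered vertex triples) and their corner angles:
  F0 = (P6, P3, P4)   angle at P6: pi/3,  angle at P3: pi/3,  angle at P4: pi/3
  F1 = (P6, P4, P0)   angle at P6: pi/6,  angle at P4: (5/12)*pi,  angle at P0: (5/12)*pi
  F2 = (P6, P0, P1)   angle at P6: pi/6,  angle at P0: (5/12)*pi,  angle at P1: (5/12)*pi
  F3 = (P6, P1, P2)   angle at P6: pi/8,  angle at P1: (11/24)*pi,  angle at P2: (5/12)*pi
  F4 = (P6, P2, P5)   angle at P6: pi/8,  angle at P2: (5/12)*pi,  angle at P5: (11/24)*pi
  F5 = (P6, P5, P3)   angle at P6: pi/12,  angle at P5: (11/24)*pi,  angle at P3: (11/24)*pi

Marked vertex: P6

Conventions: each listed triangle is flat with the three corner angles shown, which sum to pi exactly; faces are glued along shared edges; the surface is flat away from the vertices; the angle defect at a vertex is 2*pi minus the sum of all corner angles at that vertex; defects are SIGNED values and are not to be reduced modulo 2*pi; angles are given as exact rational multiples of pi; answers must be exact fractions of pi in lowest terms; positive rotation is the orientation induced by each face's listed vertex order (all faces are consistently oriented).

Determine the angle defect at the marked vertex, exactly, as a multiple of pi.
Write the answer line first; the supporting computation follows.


Answer: defect(P6) = pi

Sum of corner angles at P6: pi
defect = 2*pi - pi


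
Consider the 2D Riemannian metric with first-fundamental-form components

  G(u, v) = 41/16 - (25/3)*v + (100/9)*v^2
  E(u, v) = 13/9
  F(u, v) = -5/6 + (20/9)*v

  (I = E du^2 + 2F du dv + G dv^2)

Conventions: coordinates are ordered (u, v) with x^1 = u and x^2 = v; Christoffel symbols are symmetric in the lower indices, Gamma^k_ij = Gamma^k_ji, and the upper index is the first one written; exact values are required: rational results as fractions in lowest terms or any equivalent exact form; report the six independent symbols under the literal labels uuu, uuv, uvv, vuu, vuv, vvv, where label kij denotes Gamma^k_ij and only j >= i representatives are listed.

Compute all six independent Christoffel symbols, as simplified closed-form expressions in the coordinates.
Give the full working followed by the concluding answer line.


E = 13/9; F = -5/6 + (20/9)*v; G = 41/16 - (25/3)*v + (100/9)*v^2
Gamma^k_ij = (1/2) g^{kl} (d_i g_jl + d_j g_il - d_l g_ij), with g^inv = (1/(EG-F^2)) [[G, -F], [-F, E]]
first partials: E_u = 0, E_v = 0, F_u = 0, F_v = 20/9, G_u = 0, G_v = -25/3 + (200/9)*v
D = EG - F^2 = 433/144 - (25/3)*v + (100/9)*v^2
expanded: Gamma^u_uu = (G E_u - 2F F_u + F E_v)/(2D), Gamma^u_uv = (G E_v - F G_u)/(2D), Gamma^u_vv = (2G F_v - G G_u - F G_v)/(2D), Gamma^v_uu = (2E F_u - E E_v - F E_u)/(2D), Gamma^v_uv = (E G_u - F E_v)/(2D), Gamma^v_vv = (E G_v - 2F F_v + F G_u)/(2D); substitute and cancel common factors

Answer: Gamma_uuu = 0, Gamma_uuv = 0, Gamma_uvv = 320/(1600*v^2 - 1200*v + 433), Gamma_vuu = 0, Gamma_vuv = 0, Gamma_vvv = (1600*v - 600)/(1600*v^2 - 1200*v + 433)


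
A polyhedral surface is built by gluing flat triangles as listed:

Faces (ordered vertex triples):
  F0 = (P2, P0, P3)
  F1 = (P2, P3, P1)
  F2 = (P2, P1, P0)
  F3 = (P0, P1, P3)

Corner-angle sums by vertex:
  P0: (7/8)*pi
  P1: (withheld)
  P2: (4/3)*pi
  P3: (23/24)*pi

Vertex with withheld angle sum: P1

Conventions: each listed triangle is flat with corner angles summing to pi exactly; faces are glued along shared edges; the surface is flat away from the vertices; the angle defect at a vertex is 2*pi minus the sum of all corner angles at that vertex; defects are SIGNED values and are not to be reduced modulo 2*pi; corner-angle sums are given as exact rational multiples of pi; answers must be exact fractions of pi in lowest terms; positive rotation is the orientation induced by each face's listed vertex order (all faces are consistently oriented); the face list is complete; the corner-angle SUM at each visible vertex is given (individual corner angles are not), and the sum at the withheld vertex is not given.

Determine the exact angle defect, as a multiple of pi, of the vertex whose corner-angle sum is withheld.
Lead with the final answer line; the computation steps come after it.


Answer: defect(P1) = (7/6)*pi

V = 4, E = 6, F = 4; chi = V - E + F = 2
Gauss-Bonnet: total defect = 2*pi*chi = 4*pi; visible defects sum to (17/6)*pi


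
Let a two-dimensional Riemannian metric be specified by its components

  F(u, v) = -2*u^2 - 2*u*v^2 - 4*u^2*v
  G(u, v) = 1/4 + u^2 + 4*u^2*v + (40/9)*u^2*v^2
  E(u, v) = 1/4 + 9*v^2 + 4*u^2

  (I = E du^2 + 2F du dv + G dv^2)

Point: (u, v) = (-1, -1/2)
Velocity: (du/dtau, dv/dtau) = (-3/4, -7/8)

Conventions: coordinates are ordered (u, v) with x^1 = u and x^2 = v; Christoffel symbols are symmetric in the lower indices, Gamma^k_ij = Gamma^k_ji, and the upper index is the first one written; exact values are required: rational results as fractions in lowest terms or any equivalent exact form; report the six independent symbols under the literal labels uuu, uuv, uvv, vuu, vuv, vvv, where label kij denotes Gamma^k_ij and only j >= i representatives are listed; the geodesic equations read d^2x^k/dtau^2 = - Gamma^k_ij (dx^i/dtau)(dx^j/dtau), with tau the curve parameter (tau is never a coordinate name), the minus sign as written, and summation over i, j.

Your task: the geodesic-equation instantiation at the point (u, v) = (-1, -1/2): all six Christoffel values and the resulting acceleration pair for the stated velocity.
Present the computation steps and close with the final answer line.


E = 13/2, F = 1/2, G = 13/36 at the point
E_u = -8, E_v = -9, F_u = -1/2, F_v = -6, G_u = -2/9, G_v = -4/9
EG - F^2 = 151/72;  g^inv = (72/151) * [[13/36, -1/2], [-1/2, 13/2]]
first-kind symbols [ij,l] = (1/2)(d_i g_jl + d_j g_il - d_l g_ij): [uu,u] = E_u/2 = -4, [uu,v] = F_u - E_v/2 = 4, [uv,u] = E_v/2 = -9/2, [uv,v] = G_u/2 = -1/9, [vv,u] = F_v - G_u/2 = -53/9, [vv,v] = G_v/2 = -2/9
Gamma^u_ij = (G*[ij,u] - F*[ij,v])/(EG - F^2), Gamma^v_ij = (E*[ij,v] - F*[ij,u])/(EG - F^2)
Gamma_uuu = -248/151, Gamma_uuv = -113/151, Gamma_uvv = -1306/1359, Gamma_vuu = 2016/151, Gamma_vuv = 110/151, Gamma_vvv = 108/151
d^2u/dtau^2 = -(Gamma_uuu*(-3/4)^2 + 2*Gamma_uuv*(-3/4)*(-7/8) + Gamma_uvv*(-7/8)^2) = 114887/43488
d^2v/dtau^2 = -(Gamma_vuu*(-3/4)^2 + 2*Gamma_vuv*(-3/4)*(-7/8) + Gamma_vvv*(-7/8)^2) = -21777/2416

Answer: Gamma_uuu = -248/151, Gamma_uuv = -113/151, Gamma_uvv = -1306/1359, Gamma_vuu = 2016/151, Gamma_vuv = 110/151, Gamma_vvv = 108/151; accelerations (d^2u/dtau^2, d^2v/dtau^2) = (114887/43488, -21777/2416)


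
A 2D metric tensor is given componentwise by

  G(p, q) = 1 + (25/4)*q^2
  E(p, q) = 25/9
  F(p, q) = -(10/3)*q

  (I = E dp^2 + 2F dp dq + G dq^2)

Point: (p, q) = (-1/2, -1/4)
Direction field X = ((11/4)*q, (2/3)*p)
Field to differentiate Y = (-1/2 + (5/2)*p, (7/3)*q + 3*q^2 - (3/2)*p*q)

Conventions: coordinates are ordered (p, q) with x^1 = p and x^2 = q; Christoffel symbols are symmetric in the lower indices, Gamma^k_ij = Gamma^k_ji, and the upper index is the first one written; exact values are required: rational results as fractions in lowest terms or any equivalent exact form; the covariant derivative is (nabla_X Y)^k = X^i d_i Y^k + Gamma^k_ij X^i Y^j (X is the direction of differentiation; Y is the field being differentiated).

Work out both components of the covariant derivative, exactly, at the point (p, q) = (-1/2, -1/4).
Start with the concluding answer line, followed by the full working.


Answer: (nabla_X Y)^p = -67393/35040, (nabla_X Y)^q = -74129/84096

E = 25/9, F = 5/6, G = 89/64 at the point
E_p = 0, E_q = 0, F_p = 0, F_q = -10/3, G_p = 0, G_q = -25/8
EG - F^2 = 1825/576;  g^inv = (576/1825) * [[89/64, -5/6], [-5/6, 25/9]]
first-kind symbols [ij,l] = (1/2)(d_i g_jl + d_j g_il - d_l g_ij): [pp,p] = E_p/2 = 0, [pp,q] = F_p - E_q/2 = 0, [pq,p] = E_q/2 = 0, [pq,q] = G_p/2 = 0, [qq,p] = F_q - G_p/2 = -10/3, [qq,q] = G_q/2 = -25/16
Gamma^p_ij = (G*[ij,p] - F*[ij,q])/(EG - F^2), Gamma^q_ij = (E*[ij,q] - F*[ij,p])/(EG - F^2)
Gamma_ppp = 0, Gamma_ppq = 0, Gamma_pqq = -384/365, Gamma_qpp = 0, Gamma_qpq = 0, Gamma_qqq = -36/73
X = (-11/16, -1/3), Y = (-7/4, -7/12) at the point


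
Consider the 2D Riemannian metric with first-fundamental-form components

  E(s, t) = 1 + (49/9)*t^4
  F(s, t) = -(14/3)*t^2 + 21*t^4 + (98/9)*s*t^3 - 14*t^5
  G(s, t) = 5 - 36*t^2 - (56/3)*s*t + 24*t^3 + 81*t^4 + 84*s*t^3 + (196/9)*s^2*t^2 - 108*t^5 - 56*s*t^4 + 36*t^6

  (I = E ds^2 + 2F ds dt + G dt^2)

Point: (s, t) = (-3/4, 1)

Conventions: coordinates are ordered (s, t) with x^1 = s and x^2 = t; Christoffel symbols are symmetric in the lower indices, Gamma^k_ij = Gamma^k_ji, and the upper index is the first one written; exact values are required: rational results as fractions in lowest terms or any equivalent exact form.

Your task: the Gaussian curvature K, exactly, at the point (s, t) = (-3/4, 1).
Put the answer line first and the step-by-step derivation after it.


Answer: K = -28224/208849

E = 58/9, F = -35/6, G = 29/4, EG - F^2 = 457/36 at the point
E_s = 0, E_t = 196/9, F_s = 98/9, F_t = -119/6, G_s = -70/3, G_t = 35/2
E_tt = 196/3, F_st = 98/3, G_ss = 392/9
Compute both Brioschi determinants and normalise by (EG - F^2)^2.
M1 = [[-E_tt/2 + F_st - G_ss/2, E_s/2, F_s - E_t/2], [F_t - G_s/2, E, F], [G_t/2, F, G]] = [[-196/9, 0, 0], [-49/6, 58/9, -35/6], [35/4, -35/6, 29/4]]; det M1 = -22393/81
M2 = [[0, E_t/2, G_s/2], [E_t/2, E, F], [G_s/2, F, G]] = [[0, 98/9, -35/3], [98/9, 58/9, -35/6], [-35/3, -35/6, 29/4]]; det M2 = -20629/81
det M1 - det M2 = -196/9; K = -196/9 / (457/36)^2 = -28224/208849


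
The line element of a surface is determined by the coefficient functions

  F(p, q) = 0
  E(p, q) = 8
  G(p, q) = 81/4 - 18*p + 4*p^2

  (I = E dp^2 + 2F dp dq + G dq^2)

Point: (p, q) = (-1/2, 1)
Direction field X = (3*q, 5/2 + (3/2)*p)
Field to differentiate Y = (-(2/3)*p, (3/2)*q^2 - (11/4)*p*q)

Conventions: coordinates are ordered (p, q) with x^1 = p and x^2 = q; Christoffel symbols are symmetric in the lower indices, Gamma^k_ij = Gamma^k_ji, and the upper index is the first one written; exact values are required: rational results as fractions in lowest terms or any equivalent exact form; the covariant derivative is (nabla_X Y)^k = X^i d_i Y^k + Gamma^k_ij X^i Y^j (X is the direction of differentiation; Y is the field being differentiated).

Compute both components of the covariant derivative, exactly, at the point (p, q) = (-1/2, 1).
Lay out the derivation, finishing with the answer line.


E = 8, F = 0, G = 121/4 at the point
E_p = 0, E_q = 0, F_p = 0, F_q = 0, G_p = -22, G_q = 0
EG - F^2 = 242;  g^inv = (1/242) * [[121/4, 0], [0, 8]]
first-kind symbols [ij,l] = (1/2)(d_i g_jl + d_j g_il - d_l g_ij): [pp,p] = E_p/2 = 0, [pp,q] = F_p - E_q/2 = 0, [pq,p] = E_q/2 = 0, [pq,q] = G_p/2 = -11, [qq,p] = F_q - G_p/2 = 11, [qq,q] = G_q/2 = 0
Gamma^p_ij = (G*[ij,p] - F*[ij,q])/(EG - F^2), Gamma^q_ij = (E*[ij,q] - F*[ij,p])/(EG - F^2)
Gamma_ppp = 0, Gamma_ppq = 0, Gamma_pqq = 11/8, Gamma_qpp = 0, Gamma_qpq = -4/11, Gamma_qqq = 0
X = (3, 7/4), Y = (1/3, 23/8) at the point

Answer: (nabla_X Y)^p = 1259/256, (nabla_X Y)^q = -4163/1056


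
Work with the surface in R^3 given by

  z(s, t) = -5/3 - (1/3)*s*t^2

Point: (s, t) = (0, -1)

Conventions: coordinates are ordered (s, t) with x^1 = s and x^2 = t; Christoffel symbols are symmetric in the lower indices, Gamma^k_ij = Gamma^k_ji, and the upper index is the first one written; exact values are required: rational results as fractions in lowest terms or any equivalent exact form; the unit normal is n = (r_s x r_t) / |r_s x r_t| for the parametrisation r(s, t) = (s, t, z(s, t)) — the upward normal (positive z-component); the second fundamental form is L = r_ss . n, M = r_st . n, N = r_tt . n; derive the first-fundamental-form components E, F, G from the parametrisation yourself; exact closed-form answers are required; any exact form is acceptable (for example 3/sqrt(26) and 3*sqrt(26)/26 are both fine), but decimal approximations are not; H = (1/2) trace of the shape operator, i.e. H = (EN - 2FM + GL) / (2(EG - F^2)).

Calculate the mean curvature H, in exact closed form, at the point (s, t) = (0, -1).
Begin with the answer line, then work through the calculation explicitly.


Answer: H = 0

z_s = -1/3, z_t = 0, z_ss = 0, z_st = 2/3, z_tt = 0
E = 10/9, F = 0, G = 1; answer radicand W^2 = 10/9
unnormalised second-form numerators: l = 0, m = 2/3, n = 0; L = l/sqrt(10/9), and similarly M = m/sqrt(W^2), N = n/sqrt(W^2)
H = (E*n - 2*F*m + G*l) / (2*(EG - F^2)*sqrt(W^2)); E*n - 2*F*m + G*l = 0, EG - F^2 = 10/9, so H = (0)/sqrt(10/9)


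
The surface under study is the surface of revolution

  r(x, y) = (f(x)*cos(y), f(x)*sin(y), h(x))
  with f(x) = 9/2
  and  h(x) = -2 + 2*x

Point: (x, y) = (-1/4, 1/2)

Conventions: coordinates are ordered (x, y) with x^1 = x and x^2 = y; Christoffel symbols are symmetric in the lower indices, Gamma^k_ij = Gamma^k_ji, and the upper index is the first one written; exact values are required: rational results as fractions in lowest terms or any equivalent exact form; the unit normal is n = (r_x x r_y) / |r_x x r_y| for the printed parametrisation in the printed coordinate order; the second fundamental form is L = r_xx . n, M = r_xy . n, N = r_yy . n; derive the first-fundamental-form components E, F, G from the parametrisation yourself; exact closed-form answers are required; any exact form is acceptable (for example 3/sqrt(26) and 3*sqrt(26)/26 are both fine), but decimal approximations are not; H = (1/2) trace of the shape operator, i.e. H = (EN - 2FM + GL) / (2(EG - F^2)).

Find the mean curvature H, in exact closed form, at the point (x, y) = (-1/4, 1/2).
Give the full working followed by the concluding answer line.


f = 9/2, f' = 0, f'' = 0, h' = 2, h'' = 0
E = 4, F = 0, G = 81/4; answer radicand W^2 = 4
unnormalised second-form numerators: l = 0, m = 0, n = 9; L = l/sqrt(4), and similarly M = m/sqrt(W^2), N = n/sqrt(W^2)
H = (E*n - 2*F*m + G*l) / (2*(EG - F^2)*sqrt(W^2)); E*n - 2*F*m + G*l = 36, EG - F^2 = 81, so H = (2/9)/sqrt(4)

Answer: H = 1/9


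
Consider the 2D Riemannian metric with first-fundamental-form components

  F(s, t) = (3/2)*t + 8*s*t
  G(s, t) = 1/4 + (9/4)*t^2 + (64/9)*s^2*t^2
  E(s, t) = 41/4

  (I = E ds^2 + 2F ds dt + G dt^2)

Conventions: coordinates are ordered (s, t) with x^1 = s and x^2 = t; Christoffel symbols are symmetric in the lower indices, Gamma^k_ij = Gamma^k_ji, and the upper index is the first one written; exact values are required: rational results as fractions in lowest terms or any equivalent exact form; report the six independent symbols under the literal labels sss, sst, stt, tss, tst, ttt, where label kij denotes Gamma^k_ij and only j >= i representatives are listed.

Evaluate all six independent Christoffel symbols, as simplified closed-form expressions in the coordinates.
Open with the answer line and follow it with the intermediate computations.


Answer: Gamma_sss = (-9216*s*t^2 - 1728*t^2)/(1280*s^2*t^2 - 3456*s*t^2 + 2997*t^2 + 369), Gamma_sst = (-8192*s^2*t^3 - 1536*s*t^3)/(1280*s^2*t^2 - 3456*s*t^2 + 2997*t^2 + 369), Gamma_stt = (-65536*s^3*t^4 - 20736*s*t^4 - 2304*s*t^2 + 2592*s + 486)/(11520*s^2*t^2 - 31104*s*t^2 + 26973*t^2 + 3321), Gamma_tss = 11808*t/(1280*s^2*t^2 - 3456*s*t^2 + 2997*t^2 + 369), Gamma_tst = 10496*s*t^2/(1280*s^2*t^2 - 3456*s*t^2 + 2997*t^2 + 369), Gamma_ttt = (8192*s^2*t^3 + 1280*s^2*t + 1536*s*t^3 - 3456*s*t + 2997*t)/(1280*s^2*t^2 - 3456*s*t^2 + 2997*t^2 + 369)

E = 41/4; F = (3/2)*t + 8*s*t; G = 1/4 + (9/4)*t^2 + (64/9)*s^2*t^2
Gamma^k_ij = (1/2) g^{kl} (d_i g_jl + d_j g_il - d_l g_ij), with g^inv = (1/(EG-F^2)) [[G, -F], [-F, E]]
first partials: E_s = 0, E_t = 0, F_s = 8*t, F_t = 3/2 + 8*s, G_s = (128/9)*s*t^2, G_t = (9/2)*t + (128/9)*s^2*t
D = EG - F^2 = 41/16 + (333/16)*t^2 - 24*s*t^2 + (80/9)*s^2*t^2
expanded: Gamma^s_ss = (G E_s - 2F F_s + F E_t)/(2D), Gamma^s_st = (G E_t - F G_s)/(2D), Gamma^s_tt = (2G F_t - G G_s - F G_t)/(2D), Gamma^t_ss = (2E F_s - E E_t - F E_s)/(2D), Gamma^t_st = (E G_s - F E_t)/(2D), Gamma^t_tt = (E G_t - 2F F_t + F G_s)/(2D); substitute and cancel common factors


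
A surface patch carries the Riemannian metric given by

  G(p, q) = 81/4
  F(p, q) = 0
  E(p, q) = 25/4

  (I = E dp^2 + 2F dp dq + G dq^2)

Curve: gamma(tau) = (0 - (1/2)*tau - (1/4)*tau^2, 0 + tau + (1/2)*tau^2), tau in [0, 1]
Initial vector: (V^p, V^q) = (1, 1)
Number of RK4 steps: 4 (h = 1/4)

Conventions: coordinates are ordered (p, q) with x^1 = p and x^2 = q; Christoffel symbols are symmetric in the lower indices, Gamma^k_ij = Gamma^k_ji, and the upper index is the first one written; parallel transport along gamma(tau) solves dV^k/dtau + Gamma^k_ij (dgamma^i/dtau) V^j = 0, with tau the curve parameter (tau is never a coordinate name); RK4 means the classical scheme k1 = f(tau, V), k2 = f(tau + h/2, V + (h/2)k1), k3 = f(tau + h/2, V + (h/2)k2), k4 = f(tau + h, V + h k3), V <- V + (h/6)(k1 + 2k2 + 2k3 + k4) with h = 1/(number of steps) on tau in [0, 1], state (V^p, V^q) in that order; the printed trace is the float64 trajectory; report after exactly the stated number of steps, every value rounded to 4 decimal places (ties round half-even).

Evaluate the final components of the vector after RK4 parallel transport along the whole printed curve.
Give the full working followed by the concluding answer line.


gamma'(tau) = (-1/2 - (1/2)*tau, 1 + tau); f(tau, V)^k = -Gamma^k_ij(gamma(tau)) gamma'^i(tau) V^j; h = 1/4; intermediate values shown to 6 dp
curve data and Christoffel symbols at the stage parameters:
  tau = 0.000000: gamma = (0.000000, 0.000000), gamma' = (-0.500000, 1.000000); Gamma_ppp = 0.000000, Gamma_ppq = 0.000000, Gamma_pqq = 0.000000, Gamma_qpp = 0.000000, Gamma_qpq = 0.000000, Gamma_qqq = 0.000000
  tau = 0.125000: gamma = (-0.066406, 0.132812), gamma' = (-0.562500, 1.125000); Gamma_ppp = 0.000000, Gamma_ppq = 0.000000, Gamma_pqq = 0.000000, Gamma_qpp = 0.000000, Gamma_qpq = 0.000000, Gamma_qqq = 0.000000
  tau = 0.250000: gamma = (-0.140625, 0.281250), gamma' = (-0.625000, 1.250000); Gamma_ppp = 0.000000, Gamma_ppq = 0.000000, Gamma_pqq = 0.000000, Gamma_qpp = 0.000000, Gamma_qpq = 0.000000, Gamma_qqq = 0.000000
  tau = 0.375000: gamma = (-0.222656, 0.445312), gamma' = (-0.687500, 1.375000); Gamma_ppp = 0.000000, Gamma_ppq = 0.000000, Gamma_pqq = 0.000000, Gamma_qpp = 0.000000, Gamma_qpq = 0.000000, Gamma_qqq = 0.000000
  tau = 0.500000: gamma = (-0.312500, 0.625000), gamma' = (-0.750000, 1.500000); Gamma_ppp = 0.000000, Gamma_ppq = 0.000000, Gamma_pqq = 0.000000, Gamma_qpp = 0.000000, Gamma_qpq = 0.000000, Gamma_qqq = 0.000000
  tau = 0.625000: gamma = (-0.410156, 0.820312), gamma' = (-0.812500, 1.625000); Gamma_ppp = 0.000000, Gamma_ppq = 0.000000, Gamma_pqq = 0.000000, Gamma_qpp = 0.000000, Gamma_qpq = 0.000000, Gamma_qqq = 0.000000
  tau = 0.750000: gamma = (-0.515625, 1.031250), gamma' = (-0.875000, 1.750000); Gamma_ppp = 0.000000, Gamma_ppq = 0.000000, Gamma_pqq = 0.000000, Gamma_qpp = 0.000000, Gamma_qpq = 0.000000, Gamma_qqq = 0.000000
  tau = 0.875000: gamma = (-0.628906, 1.257812), gamma' = (-0.937500, 1.875000); Gamma_ppp = 0.000000, Gamma_ppq = 0.000000, Gamma_pqq = 0.000000, Gamma_qpp = 0.000000, Gamma_qpq = 0.000000, Gamma_qqq = 0.000000
  tau = 1.000000: gamma = (-0.750000, 1.500000), gamma' = (-1.000000, 2.000000); Gamma_ppp = 0.000000, Gamma_ppq = 0.000000, Gamma_pqq = 0.000000, Gamma_qpp = 0.000000, Gamma_qpq = 0.000000, Gamma_qqq = 0.000000
step 0: V^p = 1.0000, V^q = 1.0000
step 1: k1 = (0.000000, 0.000000), k2 = (0.000000, 0.000000), k3 = (0.000000, 0.000000), k4 = (0.000000, 0.000000); V <- V + (h/6)(k1 + 2k2 + 2k3 + k4): V^p = 1.0000, V^q = 1.0000
step 2: k1 = (0.000000, 0.000000), k2 = (0.000000, 0.000000), k3 = (0.000000, 0.000000), k4 = (0.000000, 0.000000); V <- V + (h/6)(k1 + 2k2 + 2k3 + k4): V^p = 1.0000, V^q = 1.0000
step 3: k1 = (0.000000, 0.000000), k2 = (0.000000, 0.000000), k3 = (0.000000, 0.000000), k4 = (0.000000, 0.000000); V <- V + (h/6)(k1 + 2k2 + 2k3 + k4): V^p = 1.0000, V^q = 1.0000
step 4: k1 = (0.000000, 0.000000), k2 = (0.000000, 0.000000), k3 = (0.000000, 0.000000), k4 = (0.000000, 0.000000); V <- V + (h/6)(k1 + 2k2 + 2k3 + k4): V^p = 1.0000, V^q = 1.0000

Answer: V^p = 1.0000, V^q = 1.0000


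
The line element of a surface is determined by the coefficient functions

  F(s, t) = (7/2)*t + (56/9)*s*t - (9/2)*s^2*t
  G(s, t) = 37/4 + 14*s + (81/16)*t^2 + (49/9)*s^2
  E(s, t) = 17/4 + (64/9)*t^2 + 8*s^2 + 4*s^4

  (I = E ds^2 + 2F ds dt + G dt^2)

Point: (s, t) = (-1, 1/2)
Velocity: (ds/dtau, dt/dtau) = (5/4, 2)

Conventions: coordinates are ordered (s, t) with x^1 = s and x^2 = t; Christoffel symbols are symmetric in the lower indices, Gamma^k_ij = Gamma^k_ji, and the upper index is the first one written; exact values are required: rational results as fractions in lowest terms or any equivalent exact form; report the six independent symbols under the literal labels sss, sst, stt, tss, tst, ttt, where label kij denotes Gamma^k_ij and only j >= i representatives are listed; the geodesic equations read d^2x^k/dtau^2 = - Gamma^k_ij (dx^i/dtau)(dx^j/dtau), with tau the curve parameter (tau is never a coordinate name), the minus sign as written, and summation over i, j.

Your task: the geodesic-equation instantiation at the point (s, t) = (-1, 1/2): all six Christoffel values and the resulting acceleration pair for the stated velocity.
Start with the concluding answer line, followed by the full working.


Answer: Gamma_sss = -346624/462321, Gamma_sst = 260992/462321, Gamma_stt = -167224/462321, Gamma_tss = 317984/462321, Gamma_tst = 847744/462321, Gamma_ttt = 288962/462321; accelerations (d^2s/dtau^2, d^2t/dtau^2) = (-10496/51369, -654602/51369)

E = 649/36, F = -65/18, G = 1129/576 at the point
E_s = -32, E_t = 64/9, F_s = 137/18, F_t = -65/9, G_s = 28/9, G_t = 81/16
EG - F^2 = 17123/768;  g^inv = (768/17123) * [[1129/576, 65/18], [65/18, 649/36]]
first-kind symbols [ij,l] = (1/2)(d_i g_jl + d_j g_il - d_l g_ij): [ss,s] = E_s/2 = -16, [ss,t] = F_s - E_t/2 = 73/18, [st,s] = E_t/2 = 32/9, [st,t] = G_s/2 = 14/9, [tt,s] = F_t - G_s/2 = -79/9, [tt,t] = G_t/2 = 81/32
Gamma^s_ij = (G*[ij,s] - F*[ij,t])/(EG - F^2), Gamma^t_ij = (E*[ij,t] - F*[ij,s])/(EG - F^2)
Gamma_sss = -346624/462321, Gamma_sst = 260992/462321, Gamma_stt = -167224/462321, Gamma_tss = 317984/462321, Gamma_tst = 847744/462321, Gamma_ttt = 288962/462321
d^2s/dtau^2 = -(Gamma_sss*(5/4)^2 + 2*Gamma_sst*(5/4)*(2) + Gamma_stt*(2)^2) = -10496/51369
d^2t/dtau^2 = -(Gamma_tss*(5/4)^2 + 2*Gamma_tst*(5/4)*(2) + Gamma_ttt*(2)^2) = -654602/51369


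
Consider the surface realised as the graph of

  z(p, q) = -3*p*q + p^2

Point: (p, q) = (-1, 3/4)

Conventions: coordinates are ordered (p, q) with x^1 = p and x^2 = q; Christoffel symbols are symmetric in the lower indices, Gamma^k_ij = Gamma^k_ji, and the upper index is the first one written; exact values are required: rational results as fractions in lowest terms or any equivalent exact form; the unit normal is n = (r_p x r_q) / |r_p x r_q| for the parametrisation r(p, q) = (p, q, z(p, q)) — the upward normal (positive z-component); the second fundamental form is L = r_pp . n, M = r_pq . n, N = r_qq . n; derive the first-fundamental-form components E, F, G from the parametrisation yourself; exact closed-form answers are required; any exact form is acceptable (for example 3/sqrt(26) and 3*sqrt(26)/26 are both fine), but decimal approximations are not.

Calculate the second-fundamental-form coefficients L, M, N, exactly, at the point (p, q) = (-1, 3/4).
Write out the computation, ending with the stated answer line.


z_p = -17/4, z_q = 3, z_pp = 2, z_pq = -3, z_qq = 0
E = 305/16, F = -51/4, G = 10; answer radicand W^2 = 449/16
unnormalised second-form numerators: l = 2, m = -3, n = 0; L = l/sqrt(449/16), and similarly M = m/sqrt(W^2), N = n/sqrt(W^2)

Answer: L = 8*sqrt(449)/449, M = -12*sqrt(449)/449, N = 0


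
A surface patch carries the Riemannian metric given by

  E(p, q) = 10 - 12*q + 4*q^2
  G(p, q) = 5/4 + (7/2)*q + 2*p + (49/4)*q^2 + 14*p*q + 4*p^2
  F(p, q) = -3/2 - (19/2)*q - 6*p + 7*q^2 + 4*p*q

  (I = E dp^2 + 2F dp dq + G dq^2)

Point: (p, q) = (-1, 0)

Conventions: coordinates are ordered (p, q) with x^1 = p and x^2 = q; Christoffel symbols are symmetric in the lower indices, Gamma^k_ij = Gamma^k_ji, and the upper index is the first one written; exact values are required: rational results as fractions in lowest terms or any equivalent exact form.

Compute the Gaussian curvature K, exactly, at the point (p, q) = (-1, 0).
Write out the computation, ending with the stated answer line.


E = 10, F = 9/2, G = 13/4, EG - F^2 = 49/4 at the point
E_p = 0, E_q = -12, F_p = -6, F_q = -27/2, G_p = -6, G_q = -21/2
E_qq = 8, F_pq = 4, G_pp = 8
Apply the Brioschi formula K = (det M1 - det M2)/(EG - F^2)^2 over the derivative matrices of E, F, G.
M1 = [[-E_qq/2 + F_pq - G_pp/2, E_p/2, F_p - E_q/2], [F_q - G_p/2, E, F], [G_q/2, F, G]] = [[-4, 0, 0], [-21/2, 10, 9/2], [-21/4, 9/2, 13/4]]; det M1 = -49
M2 = [[0, E_q/2, G_p/2], [E_q/2, E, F], [G_p/2, F, G]] = [[0, -6, -3], [-6, 10, 9/2], [-3, 9/2, 13/4]]; det M2 = -45
det M1 - det M2 = -4; K = -4 / (49/4)^2 = -64/2401

Answer: K = -64/2401


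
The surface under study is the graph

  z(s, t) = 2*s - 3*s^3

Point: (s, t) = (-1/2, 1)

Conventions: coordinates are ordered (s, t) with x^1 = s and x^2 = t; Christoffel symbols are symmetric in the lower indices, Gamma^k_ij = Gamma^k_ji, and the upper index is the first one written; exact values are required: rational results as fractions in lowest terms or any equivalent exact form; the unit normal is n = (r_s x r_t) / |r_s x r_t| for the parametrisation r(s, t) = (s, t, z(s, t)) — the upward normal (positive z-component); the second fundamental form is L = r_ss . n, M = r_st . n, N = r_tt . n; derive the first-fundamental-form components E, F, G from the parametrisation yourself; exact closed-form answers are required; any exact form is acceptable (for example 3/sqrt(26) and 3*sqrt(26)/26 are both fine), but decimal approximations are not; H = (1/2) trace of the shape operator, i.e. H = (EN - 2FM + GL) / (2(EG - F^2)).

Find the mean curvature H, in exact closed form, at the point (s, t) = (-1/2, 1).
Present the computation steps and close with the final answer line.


z_s = -1/4, z_t = 0, z_ss = 9, z_st = 0, z_tt = 0
E = 17/16, F = 0, G = 1; answer radicand W^2 = 17/16
unnormalised second-form numerators: l = 9, m = 0, n = 0; L = l/sqrt(17/16), and similarly M = m/sqrt(W^2), N = n/sqrt(W^2)
H = (E*n - 2*F*m + G*l) / (2*(EG - F^2)*sqrt(W^2)); E*n - 2*F*m + G*l = 9, EG - F^2 = 17/16, so H = (72/17)/sqrt(17/16)

Answer: H = 288*sqrt(17)/289


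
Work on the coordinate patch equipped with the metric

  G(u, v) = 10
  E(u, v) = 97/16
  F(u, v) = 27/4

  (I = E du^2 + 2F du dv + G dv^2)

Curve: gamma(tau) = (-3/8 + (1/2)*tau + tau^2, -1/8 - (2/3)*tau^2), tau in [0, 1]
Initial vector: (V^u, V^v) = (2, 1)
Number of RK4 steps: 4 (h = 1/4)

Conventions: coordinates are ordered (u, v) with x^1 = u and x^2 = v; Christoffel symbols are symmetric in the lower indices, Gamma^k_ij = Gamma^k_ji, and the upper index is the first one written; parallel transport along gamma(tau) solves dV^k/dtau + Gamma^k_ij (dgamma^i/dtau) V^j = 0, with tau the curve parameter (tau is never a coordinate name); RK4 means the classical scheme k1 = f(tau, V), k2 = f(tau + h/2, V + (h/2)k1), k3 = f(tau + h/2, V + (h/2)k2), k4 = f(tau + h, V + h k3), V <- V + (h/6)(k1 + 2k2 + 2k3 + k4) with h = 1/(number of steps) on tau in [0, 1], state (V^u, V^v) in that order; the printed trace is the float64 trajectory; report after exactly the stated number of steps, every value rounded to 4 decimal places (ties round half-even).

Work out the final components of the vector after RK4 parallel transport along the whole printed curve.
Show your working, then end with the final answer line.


gamma'(tau) = (1/2 + 2*tau, -(4/3)*tau); f(tau, V)^k = -Gamma^k_ij(gamma(tau)) gamma'^i(tau) V^j; h = 1/4; intermediate values shown to 6 dp
curve data and Christoffel symbols at the stage parameters:
  tau = 0.000000: gamma = (-0.375000, -0.125000), gamma' = (0.500000, 0.000000); Gamma_uuu = 0.000000, Gamma_uuv = 0.000000, Gamma_uvv = 0.000000, Gamma_vuu = 0.000000, Gamma_vuv = 0.000000, Gamma_vvv = 0.000000
  tau = 0.125000: gamma = (-0.296875, -0.135417), gamma' = (0.750000, -0.166667); Gamma_uuu = 0.000000, Gamma_uuv = 0.000000, Gamma_uvv = 0.000000, Gamma_vuu = 0.000000, Gamma_vuv = 0.000000, Gamma_vvv = 0.000000
  tau = 0.250000: gamma = (-0.187500, -0.166667), gamma' = (1.000000, -0.333333); Gamma_uuu = 0.000000, Gamma_uuv = 0.000000, Gamma_uvv = 0.000000, Gamma_vuu = 0.000000, Gamma_vuv = 0.000000, Gamma_vvv = 0.000000
  tau = 0.375000: gamma = (-0.046875, -0.218750), gamma' = (1.250000, -0.500000); Gamma_uuu = 0.000000, Gamma_uuv = 0.000000, Gamma_uvv = 0.000000, Gamma_vuu = 0.000000, Gamma_vuv = 0.000000, Gamma_vvv = 0.000000
  tau = 0.500000: gamma = (0.125000, -0.291667), gamma' = (1.500000, -0.666667); Gamma_uuu = 0.000000, Gamma_uuv = 0.000000, Gamma_uvv = 0.000000, Gamma_vuu = 0.000000, Gamma_vuv = 0.000000, Gamma_vvv = 0.000000
  tau = 0.625000: gamma = (0.328125, -0.385417), gamma' = (1.750000, -0.833333); Gamma_uuu = 0.000000, Gamma_uuv = 0.000000, Gamma_uvv = 0.000000, Gamma_vuu = 0.000000, Gamma_vuv = 0.000000, Gamma_vvv = 0.000000
  tau = 0.750000: gamma = (0.562500, -0.500000), gamma' = (2.000000, -1.000000); Gamma_uuu = 0.000000, Gamma_uuv = 0.000000, Gamma_uvv = 0.000000, Gamma_vuu = 0.000000, Gamma_vuv = 0.000000, Gamma_vvv = 0.000000
  tau = 0.875000: gamma = (0.828125, -0.635417), gamma' = (2.250000, -1.166667); Gamma_uuu = 0.000000, Gamma_uuv = 0.000000, Gamma_uvv = 0.000000, Gamma_vuu = 0.000000, Gamma_vuv = 0.000000, Gamma_vvv = 0.000000
  tau = 1.000000: gamma = (1.125000, -0.791667), gamma' = (2.500000, -1.333333); Gamma_uuu = 0.000000, Gamma_uuv = 0.000000, Gamma_uvv = 0.000000, Gamma_vuu = 0.000000, Gamma_vuv = 0.000000, Gamma_vvv = 0.000000
step 0: V^u = 2.0000, V^v = 1.0000
step 1: k1 = (0.000000, 0.000000), k2 = (0.000000, 0.000000), k3 = (0.000000, 0.000000), k4 = (0.000000, 0.000000); V <- V + (h/6)(k1 + 2k2 + 2k3 + k4): V^u = 2.0000, V^v = 1.0000
step 2: k1 = (0.000000, 0.000000), k2 = (0.000000, 0.000000), k3 = (0.000000, 0.000000), k4 = (0.000000, 0.000000); V <- V + (h/6)(k1 + 2k2 + 2k3 + k4): V^u = 2.0000, V^v = 1.0000
step 3: k1 = (0.000000, 0.000000), k2 = (0.000000, 0.000000), k3 = (0.000000, 0.000000), k4 = (0.000000, 0.000000); V <- V + (h/6)(k1 + 2k2 + 2k3 + k4): V^u = 2.0000, V^v = 1.0000
step 4: k1 = (0.000000, 0.000000), k2 = (0.000000, 0.000000), k3 = (0.000000, 0.000000), k4 = (0.000000, 0.000000); V <- V + (h/6)(k1 + 2k2 + 2k3 + k4): V^u = 2.0000, V^v = 1.0000

Answer: V^u = 2.0000, V^v = 1.0000


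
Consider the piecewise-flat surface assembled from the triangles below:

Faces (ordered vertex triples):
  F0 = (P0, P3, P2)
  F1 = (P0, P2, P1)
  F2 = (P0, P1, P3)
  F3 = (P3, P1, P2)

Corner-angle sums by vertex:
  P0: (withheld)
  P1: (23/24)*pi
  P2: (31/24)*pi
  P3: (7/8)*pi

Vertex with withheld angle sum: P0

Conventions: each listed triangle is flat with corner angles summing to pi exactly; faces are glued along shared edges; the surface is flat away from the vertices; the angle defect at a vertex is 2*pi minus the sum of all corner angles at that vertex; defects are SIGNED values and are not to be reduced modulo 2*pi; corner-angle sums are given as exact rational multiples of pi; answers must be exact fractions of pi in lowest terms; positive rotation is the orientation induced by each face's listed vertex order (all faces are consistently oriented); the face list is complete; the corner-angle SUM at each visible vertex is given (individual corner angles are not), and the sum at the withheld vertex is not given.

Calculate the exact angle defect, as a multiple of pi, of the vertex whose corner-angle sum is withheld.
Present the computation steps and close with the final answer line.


V = 4, E = 6, F = 4; chi = V - E + F = 2
Gauss-Bonnet: total defect = 2*pi*chi = 4*pi; visible defects sum to (23/8)*pi

Answer: defect(P0) = (9/8)*pi


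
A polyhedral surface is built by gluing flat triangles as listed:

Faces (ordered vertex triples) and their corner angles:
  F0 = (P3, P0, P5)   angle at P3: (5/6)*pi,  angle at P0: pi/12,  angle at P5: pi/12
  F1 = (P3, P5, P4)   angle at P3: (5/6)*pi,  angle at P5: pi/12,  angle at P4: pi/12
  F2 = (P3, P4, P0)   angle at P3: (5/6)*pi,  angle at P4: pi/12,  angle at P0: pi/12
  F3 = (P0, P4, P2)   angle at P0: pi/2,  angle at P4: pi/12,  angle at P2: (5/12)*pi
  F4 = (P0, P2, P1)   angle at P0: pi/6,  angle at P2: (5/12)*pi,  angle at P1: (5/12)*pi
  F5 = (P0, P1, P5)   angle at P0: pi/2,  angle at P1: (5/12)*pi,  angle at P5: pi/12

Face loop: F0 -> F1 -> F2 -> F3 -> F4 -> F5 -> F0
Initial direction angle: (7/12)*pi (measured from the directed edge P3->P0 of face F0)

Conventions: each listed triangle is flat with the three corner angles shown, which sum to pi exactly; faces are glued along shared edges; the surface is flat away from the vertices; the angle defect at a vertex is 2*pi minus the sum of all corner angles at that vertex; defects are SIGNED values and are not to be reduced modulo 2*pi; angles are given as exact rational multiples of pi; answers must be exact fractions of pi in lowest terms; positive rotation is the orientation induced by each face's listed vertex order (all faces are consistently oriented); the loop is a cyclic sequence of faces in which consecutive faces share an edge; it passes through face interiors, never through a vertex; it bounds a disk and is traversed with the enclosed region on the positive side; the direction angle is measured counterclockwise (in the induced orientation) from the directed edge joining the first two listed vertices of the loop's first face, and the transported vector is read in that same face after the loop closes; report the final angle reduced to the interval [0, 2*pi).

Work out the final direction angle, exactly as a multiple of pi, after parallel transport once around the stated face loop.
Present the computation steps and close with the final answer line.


enclosed vertex P0: corner angles sum to (4/3)*pi, defect = 2*pi - (4/3)*pi = (2/3)*pi
enclosed vertex P3: corner angles sum to (5/2)*pi, defect = 2*pi - (5/2)*pi = -pi/2
the final direction is the initial angle plus the enclosed defects, taken mod 2*pi in the induced orientation
final angle = (7/12)*pi + pi/6 = (3/4)*pi (mod 2*pi)

Answer: final direction angle = (3/4)*pi
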